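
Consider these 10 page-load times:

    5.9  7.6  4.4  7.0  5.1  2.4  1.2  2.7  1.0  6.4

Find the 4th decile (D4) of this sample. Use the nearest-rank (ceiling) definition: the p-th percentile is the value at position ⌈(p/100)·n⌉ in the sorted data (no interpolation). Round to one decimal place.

Sorted: 1.0, 1.2, 2.4, 2.7, 4.4, 5.1, 5.9, 6.4, 7.0, 7.6.
n = 10.
Position = ⌈40/100 · 10⌉ = ⌈4⌉ = 4.
The value at rank 4 is 2.7.

2.7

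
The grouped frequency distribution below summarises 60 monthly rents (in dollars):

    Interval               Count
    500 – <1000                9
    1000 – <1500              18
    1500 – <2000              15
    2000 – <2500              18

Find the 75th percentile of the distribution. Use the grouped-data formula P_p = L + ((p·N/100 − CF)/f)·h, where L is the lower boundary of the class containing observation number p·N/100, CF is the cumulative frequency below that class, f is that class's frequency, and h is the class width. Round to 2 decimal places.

N = 60; target position k = 75/100 · 60 = 45.
Cumulative frequencies: 9, 27, 42, 60.
Observation 45 falls in the class 2000 – <2500.
L = 2000, CF = 42, f = 18, h = 500.
P75 = 2000 + ((45 − 42)/18)·500 = 2000 + 83.3333 = 2083.33.

2083.33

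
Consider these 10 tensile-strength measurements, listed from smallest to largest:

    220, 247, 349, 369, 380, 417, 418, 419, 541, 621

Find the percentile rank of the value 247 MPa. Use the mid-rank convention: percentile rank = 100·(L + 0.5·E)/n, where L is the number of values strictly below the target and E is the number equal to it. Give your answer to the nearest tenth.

15.0

Count below 247: L = 1; count equal: E = 1; n = 10.
Percentile rank = 100·(1 + 0.5·1)/10 = 100·1.5/10 = 15.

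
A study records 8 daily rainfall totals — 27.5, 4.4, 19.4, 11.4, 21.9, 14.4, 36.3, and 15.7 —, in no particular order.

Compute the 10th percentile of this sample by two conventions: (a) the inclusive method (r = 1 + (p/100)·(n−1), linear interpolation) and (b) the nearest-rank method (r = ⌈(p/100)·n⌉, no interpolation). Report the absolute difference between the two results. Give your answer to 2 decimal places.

Sorted: 4.4, 11.4, 14.4, 15.7, 19.4, 21.9, 27.5, 36.3.
n = 8.
(a) r = 1.7; between ranks 1 (4.4) and 2 (11.4): 9.3.
(b) the nearest-rank method: rank 1 → 4.4.
|9.3 − 4.4| = 4.9.

4.90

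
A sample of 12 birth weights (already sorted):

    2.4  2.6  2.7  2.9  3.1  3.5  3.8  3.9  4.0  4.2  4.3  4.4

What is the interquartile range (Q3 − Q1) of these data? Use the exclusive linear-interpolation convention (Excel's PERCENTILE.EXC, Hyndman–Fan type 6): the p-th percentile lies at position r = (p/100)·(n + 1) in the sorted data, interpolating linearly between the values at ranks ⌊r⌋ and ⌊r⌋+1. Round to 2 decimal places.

1.40

n = 12.
P25: r = 3.25; ranks 3–4 are 2.7, 2.9; interpolating gives 2.75.
P75: r = 9.75; ranks 9–10 are 4.0, 4.2; interpolating gives 4.15.
Difference: 4.15 − 2.75 = 1.4.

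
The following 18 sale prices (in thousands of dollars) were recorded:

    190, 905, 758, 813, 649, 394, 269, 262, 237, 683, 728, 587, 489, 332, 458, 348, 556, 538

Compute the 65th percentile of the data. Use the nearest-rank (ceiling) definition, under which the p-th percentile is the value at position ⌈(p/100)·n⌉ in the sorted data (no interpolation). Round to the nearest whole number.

587

Sorted: 190, 237, 262, 269, 332, 348, 394, 458, 489, 538, 556, 587, 649, 683, 728, 758, 813, 905.
n = 18.
Position = ⌈65/100 · 18⌉ = ⌈11.7⌉ = 12.
The value at rank 12 is 587.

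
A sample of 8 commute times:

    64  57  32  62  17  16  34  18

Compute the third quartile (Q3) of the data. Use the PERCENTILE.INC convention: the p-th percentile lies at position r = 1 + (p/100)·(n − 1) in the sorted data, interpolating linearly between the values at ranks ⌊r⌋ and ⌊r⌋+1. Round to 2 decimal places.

Sorted: 16, 17, 18, 32, 34, 57, 62, 64.
n = 8.
r = 1 + (75/100)·(8 − 1) = 1 + 5.25 = 6.25.
Rank 6 is 57 and rank 7 is 62.
Interpolate: 57 + 0.25·(62 − 57) = 57 + 0.25·5 = 58.25.

58.25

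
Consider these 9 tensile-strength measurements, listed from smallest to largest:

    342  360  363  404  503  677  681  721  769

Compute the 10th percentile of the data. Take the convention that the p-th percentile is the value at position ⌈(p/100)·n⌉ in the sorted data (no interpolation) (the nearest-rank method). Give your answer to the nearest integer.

342

n = 9.
Position = ⌈10/100 · 9⌉ = ⌈0.9⌉ = 1.
The value at rank 1 is 342.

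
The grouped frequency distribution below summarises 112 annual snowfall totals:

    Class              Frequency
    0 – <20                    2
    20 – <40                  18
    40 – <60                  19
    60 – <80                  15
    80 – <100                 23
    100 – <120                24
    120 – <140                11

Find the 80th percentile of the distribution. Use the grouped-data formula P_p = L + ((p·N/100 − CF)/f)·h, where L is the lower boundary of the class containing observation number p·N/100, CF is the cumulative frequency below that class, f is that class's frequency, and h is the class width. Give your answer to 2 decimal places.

110.50

N = 112; target position k = 80/100 · 112 = 89.6.
Cumulative frequencies: 2, 20, 39, 54, 77, 101, 112.
Observation 89.6 falls in the class 100 – <120.
L = 100, CF = 77, f = 24, h = 20.
P80 = 100 + ((89.6 − 77)/24)·20 = 100 + 10.5 = 110.5.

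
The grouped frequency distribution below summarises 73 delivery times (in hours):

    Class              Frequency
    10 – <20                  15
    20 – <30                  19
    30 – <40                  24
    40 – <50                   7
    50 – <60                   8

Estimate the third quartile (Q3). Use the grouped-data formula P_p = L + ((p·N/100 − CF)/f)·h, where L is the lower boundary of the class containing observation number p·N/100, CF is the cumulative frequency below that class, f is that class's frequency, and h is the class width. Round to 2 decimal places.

38.65

N = 73; target position k = 75/100 · 73 = 54.75.
Cumulative frequencies: 15, 34, 58, 65, 73.
Observation 54.75 falls in the class 30 – <40.
L = 30, CF = 34, f = 24, h = 10.
P75 = 30 + ((54.75 − 34)/24)·10 = 30 + 8.64583 = 38.6458.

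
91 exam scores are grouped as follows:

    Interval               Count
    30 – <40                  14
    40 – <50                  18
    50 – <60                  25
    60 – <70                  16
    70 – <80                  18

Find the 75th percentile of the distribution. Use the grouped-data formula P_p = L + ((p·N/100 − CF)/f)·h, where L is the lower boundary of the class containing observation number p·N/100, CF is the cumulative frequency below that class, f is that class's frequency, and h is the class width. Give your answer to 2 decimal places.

67.03

N = 91; target position k = 75/100 · 91 = 68.25.
Cumulative frequencies: 14, 32, 57, 73, 91.
Observation 68.25 falls in the class 60 – <70.
L = 60, CF = 57, f = 16, h = 10.
P75 = 60 + ((68.25 − 57)/16)·10 = 60 + 7.03125 = 67.0312.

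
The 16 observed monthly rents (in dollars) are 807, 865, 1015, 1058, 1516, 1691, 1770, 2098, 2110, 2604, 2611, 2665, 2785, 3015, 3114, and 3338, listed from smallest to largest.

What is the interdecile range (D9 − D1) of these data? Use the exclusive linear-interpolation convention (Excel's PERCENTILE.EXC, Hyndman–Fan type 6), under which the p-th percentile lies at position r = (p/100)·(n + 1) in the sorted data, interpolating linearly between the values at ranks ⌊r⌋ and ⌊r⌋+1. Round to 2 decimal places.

n = 16.
P10: r = 1.7; ranks 1–2 are 807, 865; interpolating gives 847.6.
P90: r = 15.3; ranks 15–16 are 3114, 3338; interpolating gives 3181.2.
Difference: 3181.2 − 847.6 = 2333.6.

2333.60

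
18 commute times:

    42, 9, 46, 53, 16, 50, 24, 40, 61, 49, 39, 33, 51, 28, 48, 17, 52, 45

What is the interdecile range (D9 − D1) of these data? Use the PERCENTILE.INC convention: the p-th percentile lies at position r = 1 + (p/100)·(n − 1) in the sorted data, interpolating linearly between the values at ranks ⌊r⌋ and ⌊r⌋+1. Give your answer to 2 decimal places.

35.60

Sorted: 9, 16, 17, 24, 28, 33, 39, 40, 42, 45, 46, 48, 49, 50, 51, 52, 53, 61.
n = 18.
P10: r = 2.7; ranks 2–3 are 16, 17; interpolating gives 16.7.
P90: r = 16.3; ranks 16–17 are 52, 53; interpolating gives 52.3.
Difference: 52.3 − 16.7 = 35.6.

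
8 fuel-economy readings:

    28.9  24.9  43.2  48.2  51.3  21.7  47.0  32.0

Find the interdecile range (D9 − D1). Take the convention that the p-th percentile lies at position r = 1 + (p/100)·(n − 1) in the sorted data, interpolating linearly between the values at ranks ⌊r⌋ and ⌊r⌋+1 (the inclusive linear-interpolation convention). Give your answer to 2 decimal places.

25.19

Sorted: 21.7, 24.9, 28.9, 32.0, 43.2, 47.0, 48.2, 51.3.
n = 8.
P10: r = 1.7; ranks 1–2 are 21.7, 24.9; interpolating gives 23.94.
P90: r = 7.3; ranks 7–8 are 48.2, 51.3; interpolating gives 49.13.
Difference: 49.13 − 23.94 = 25.19.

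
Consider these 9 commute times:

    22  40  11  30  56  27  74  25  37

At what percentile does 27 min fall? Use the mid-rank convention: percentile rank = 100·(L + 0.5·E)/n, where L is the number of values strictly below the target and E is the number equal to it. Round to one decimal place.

Sorted: 11, 22, 25, 27, 30, 37, 40, 56, 74.
Count below 27: L = 3; count equal: E = 1; n = 9.
Percentile rank = 100·(3 + 0.5·1)/9 = 100·3.5/9 = 38.89.

38.9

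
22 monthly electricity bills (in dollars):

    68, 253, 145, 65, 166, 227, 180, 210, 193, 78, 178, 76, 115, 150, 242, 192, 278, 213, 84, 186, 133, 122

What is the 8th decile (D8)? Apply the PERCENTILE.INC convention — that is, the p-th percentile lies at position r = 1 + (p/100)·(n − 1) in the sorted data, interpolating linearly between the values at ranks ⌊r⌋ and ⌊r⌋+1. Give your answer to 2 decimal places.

212.40

Sorted: 65, 68, 76, 78, 84, 115, 122, 133, 145, 150, 166, 178, 180, 186, 192, 193, 210, 213, 227, 242, 253, 278.
n = 22.
r = 1 + (80/100)·(22 − 1) = 1 + 16.8 = 17.8.
Rank 17 is 210 and rank 18 is 213.
Interpolate: 210 + 0.8·(213 − 210) = 210 + 0.8·3 = 212.4.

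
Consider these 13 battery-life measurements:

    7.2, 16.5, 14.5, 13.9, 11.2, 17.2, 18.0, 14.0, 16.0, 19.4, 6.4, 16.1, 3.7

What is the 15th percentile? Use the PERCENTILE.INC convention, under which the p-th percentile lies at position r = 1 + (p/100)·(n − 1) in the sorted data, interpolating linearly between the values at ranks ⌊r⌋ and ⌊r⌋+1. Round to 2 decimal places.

7.04

Sorted: 3.7, 6.4, 7.2, 11.2, 13.9, 14.0, 14.5, 16.0, 16.1, 16.5, 17.2, 18.0, 19.4.
n = 13.
r = 1 + (15/100)·(13 − 1) = 1 + 1.8 = 2.8.
Rank 2 is 6.4 and rank 3 is 7.2.
Interpolate: 6.4 + 0.8·(7.2 − 6.4) = 6.4 + 0.8·0.8 = 7.04.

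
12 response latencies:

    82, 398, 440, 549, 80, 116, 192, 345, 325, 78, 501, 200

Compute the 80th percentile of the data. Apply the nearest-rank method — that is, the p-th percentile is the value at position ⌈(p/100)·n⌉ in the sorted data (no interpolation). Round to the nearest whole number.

Sorted: 78, 80, 82, 116, 192, 200, 325, 345, 398, 440, 501, 549.
n = 12.
Position = ⌈80/100 · 12⌉ = ⌈9.6⌉ = 10.
The value at rank 10 is 440.

440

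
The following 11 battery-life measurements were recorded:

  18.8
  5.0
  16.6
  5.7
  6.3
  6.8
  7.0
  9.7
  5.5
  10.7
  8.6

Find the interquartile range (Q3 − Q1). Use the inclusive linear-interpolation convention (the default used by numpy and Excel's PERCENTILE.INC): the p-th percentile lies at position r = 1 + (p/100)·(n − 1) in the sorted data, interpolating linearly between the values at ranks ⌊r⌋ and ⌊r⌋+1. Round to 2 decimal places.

4.20

Sorted: 5.0, 5.5, 5.7, 6.3, 6.8, 7.0, 8.6, 9.7, 10.7, 16.6, 18.8.
n = 11.
P25: r = 3.5; ranks 3–4 are 5.7, 6.3; interpolating gives 6.
P75: r = 8.5; ranks 8–9 are 9.7, 10.7; interpolating gives 10.2.
Difference: 10.2 − 6 = 4.2.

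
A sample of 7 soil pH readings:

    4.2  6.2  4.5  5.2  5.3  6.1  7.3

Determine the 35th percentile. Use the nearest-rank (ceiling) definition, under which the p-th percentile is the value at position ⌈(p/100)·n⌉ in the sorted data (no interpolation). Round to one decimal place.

5.2

Sorted: 4.2, 4.5, 5.2, 5.3, 6.1, 6.2, 7.3.
n = 7.
Position = ⌈35/100 · 7⌉ = ⌈2.45⌉ = 3.
The value at rank 3 is 5.2.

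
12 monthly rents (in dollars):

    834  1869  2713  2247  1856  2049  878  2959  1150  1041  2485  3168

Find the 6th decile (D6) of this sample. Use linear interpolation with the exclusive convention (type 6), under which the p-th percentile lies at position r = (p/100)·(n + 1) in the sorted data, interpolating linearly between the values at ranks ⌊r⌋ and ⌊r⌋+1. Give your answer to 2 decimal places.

2207.40

Sorted: 834, 878, 1041, 1150, 1856, 1869, 2049, 2247, 2485, 2713, 2959, 3168.
n = 12.
r = (60/100)·(12 + 1) = 7.8.
Rank 7 is 2049 and rank 8 is 2247.
Interpolate: 2049 + 0.8·(2247 − 2049) = 2049 + 0.8·198 = 2207.4.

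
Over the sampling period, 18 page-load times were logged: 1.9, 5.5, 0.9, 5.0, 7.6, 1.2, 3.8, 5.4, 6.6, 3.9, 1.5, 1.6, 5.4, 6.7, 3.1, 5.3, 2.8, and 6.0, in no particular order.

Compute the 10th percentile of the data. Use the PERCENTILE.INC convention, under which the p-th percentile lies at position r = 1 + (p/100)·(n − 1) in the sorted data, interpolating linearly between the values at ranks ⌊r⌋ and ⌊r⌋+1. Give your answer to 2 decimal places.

Sorted: 0.9, 1.2, 1.5, 1.6, 1.9, 2.8, 3.1, 3.8, 3.9, 5.0, 5.3, 5.4, 5.4, 5.5, 6.0, 6.6, 6.7, 7.6.
n = 18.
r = 1 + (10/100)·(18 − 1) = 1 + 1.7 = 2.7.
Rank 2 is 1.2 and rank 3 is 1.5.
Interpolate: 1.2 + 0.7·(1.5 − 1.2) = 1.2 + 0.7·0.3 = 1.41.

1.41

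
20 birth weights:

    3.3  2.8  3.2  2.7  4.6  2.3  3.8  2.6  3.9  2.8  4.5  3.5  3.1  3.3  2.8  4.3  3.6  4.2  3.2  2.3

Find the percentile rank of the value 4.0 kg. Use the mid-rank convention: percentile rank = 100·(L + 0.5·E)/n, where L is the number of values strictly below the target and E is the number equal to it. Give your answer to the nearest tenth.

Sorted: 2.3, 2.3, 2.6, 2.7, 2.8, 2.8, 2.8, 3.1, 3.2, 3.2, 3.3, 3.3, 3.5, 3.6, 3.8, 3.9, 4.2, 4.3, 4.5, 4.6.
Count below 4.0: L = 16; count equal: E = 0; n = 20.
Percentile rank = 100·(16 + 0.5·0)/20 = 100·16/20 = 80.

80.0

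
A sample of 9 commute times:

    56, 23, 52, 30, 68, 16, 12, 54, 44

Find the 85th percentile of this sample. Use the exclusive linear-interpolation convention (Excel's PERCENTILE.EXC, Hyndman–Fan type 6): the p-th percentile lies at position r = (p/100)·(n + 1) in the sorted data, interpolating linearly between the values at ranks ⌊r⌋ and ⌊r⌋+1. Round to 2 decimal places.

62.00

Sorted: 12, 16, 23, 30, 44, 52, 54, 56, 68.
n = 9.
r = (85/100)·(9 + 1) = 8.5.
Rank 8 is 56 and rank 9 is 68.
Interpolate: 56 + 0.5·(68 − 56) = 56 + 0.5·12 = 62.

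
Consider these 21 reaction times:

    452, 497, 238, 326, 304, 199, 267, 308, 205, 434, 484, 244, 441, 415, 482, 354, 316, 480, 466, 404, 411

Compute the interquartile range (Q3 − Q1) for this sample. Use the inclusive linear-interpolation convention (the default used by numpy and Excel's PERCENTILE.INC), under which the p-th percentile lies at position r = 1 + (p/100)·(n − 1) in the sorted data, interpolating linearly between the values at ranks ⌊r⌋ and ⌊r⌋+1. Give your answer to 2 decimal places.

Sorted: 199, 205, 238, 244, 267, 304, 308, 316, 326, 354, 404, 411, 415, 434, 441, 452, 466, 480, 482, 484, 497.
n = 21.
P25: r = 6 (integer) → 304.
P75: r = 16 (integer) → 452.
Difference: 452 − 304 = 148.

148.00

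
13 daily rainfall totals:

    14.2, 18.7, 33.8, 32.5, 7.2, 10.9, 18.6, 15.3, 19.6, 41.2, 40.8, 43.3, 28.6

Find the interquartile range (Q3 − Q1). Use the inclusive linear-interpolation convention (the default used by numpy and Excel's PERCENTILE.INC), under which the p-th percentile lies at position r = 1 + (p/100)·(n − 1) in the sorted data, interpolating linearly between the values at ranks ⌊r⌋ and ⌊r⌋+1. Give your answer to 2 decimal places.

18.50

Sorted: 7.2, 10.9, 14.2, 15.3, 18.6, 18.7, 19.6, 28.6, 32.5, 33.8, 40.8, 41.2, 43.3.
n = 13.
P25: r = 4 (integer) → 15.3.
P75: r = 10 (integer) → 33.8.
Difference: 33.8 − 15.3 = 18.5.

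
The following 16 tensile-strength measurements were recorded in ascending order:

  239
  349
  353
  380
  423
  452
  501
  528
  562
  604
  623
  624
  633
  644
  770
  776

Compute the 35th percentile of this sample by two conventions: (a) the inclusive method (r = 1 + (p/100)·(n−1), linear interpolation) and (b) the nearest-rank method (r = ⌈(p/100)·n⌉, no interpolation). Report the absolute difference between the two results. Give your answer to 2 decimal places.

n = 16.
(a) r = 6.25; between ranks 6 (452) and 7 (501): 464.25.
(b) the nearest-rank method: rank 6 → 452.
|464.25 − 452| = 12.25.

12.25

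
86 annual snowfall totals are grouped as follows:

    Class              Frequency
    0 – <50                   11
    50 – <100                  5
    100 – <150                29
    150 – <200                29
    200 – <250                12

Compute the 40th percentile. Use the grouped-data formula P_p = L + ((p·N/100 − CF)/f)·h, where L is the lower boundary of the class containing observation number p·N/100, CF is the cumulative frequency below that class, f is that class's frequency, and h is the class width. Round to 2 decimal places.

131.72

N = 86; target position k = 40/100 · 86 = 34.4.
Cumulative frequencies: 11, 16, 45, 74, 86.
Observation 34.4 falls in the class 100 – <150.
L = 100, CF = 16, f = 29, h = 50.
P40 = 100 + ((34.4 − 16)/29)·50 = 100 + 31.7241 = 131.724.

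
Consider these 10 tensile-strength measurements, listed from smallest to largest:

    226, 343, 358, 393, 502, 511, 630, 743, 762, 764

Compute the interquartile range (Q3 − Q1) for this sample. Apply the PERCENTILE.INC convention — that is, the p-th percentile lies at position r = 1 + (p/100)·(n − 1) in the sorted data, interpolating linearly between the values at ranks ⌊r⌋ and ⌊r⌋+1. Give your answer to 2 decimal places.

n = 10.
P25: r = 3.25; ranks 3–4 are 358, 393; interpolating gives 366.75.
P75: r = 7.75; ranks 7–8 are 630, 743; interpolating gives 714.75.
Difference: 714.75 − 366.75 = 348.

348.00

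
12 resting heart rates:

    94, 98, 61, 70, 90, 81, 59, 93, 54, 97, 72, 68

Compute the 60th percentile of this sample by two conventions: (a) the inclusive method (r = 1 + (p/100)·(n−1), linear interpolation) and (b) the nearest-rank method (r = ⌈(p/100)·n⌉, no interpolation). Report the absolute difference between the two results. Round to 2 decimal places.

3.60

Sorted: 54, 59, 61, 68, 70, 72, 81, 90, 93, 94, 97, 98.
n = 12.
(a) r = 7.6; between ranks 7 (81) and 8 (90): 86.4.
(b) the nearest-rank method: rank 8 → 90.
|86.4 − 90| = 3.6.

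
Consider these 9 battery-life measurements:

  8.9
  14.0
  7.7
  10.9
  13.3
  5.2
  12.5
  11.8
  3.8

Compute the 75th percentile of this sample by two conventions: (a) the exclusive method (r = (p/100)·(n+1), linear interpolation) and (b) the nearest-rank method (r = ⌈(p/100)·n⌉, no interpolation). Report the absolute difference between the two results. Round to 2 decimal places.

Sorted: 3.8, 5.2, 7.7, 8.9, 10.9, 11.8, 12.5, 13.3, 14.0.
n = 9.
(a) r = 7.5; between ranks 7 (12.5) and 8 (13.3): 12.9.
(b) the nearest-rank method: rank 7 → 12.5.
|12.9 − 12.5| = 0.4.

0.40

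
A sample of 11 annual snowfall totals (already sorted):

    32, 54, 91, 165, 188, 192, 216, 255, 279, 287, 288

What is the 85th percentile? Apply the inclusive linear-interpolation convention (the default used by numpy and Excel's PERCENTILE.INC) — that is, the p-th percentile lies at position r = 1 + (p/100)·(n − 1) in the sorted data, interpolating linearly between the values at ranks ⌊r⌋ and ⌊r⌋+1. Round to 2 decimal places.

283.00

n = 11.
r = 1 + (85/100)·(11 − 1) = 1 + 8.5 = 9.5.
Rank 9 is 279 and rank 10 is 287.
Interpolate: 279 + 0.5·(287 − 279) = 279 + 0.5·8 = 283.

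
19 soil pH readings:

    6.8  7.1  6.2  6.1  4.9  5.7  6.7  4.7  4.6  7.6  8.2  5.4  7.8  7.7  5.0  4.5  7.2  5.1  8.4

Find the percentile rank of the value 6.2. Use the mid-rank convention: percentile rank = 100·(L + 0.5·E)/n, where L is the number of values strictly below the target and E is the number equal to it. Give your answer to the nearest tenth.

50.0

Sorted: 4.5, 4.6, 4.7, 4.9, 5.0, 5.1, 5.4, 5.7, 6.1, 6.2, 6.7, 6.8, 7.1, 7.2, 7.6, 7.7, 7.8, 8.2, 8.4.
Count below 6.2: L = 9; count equal: E = 1; n = 19.
Percentile rank = 100·(9 + 0.5·1)/19 = 100·9.5/19 = 50.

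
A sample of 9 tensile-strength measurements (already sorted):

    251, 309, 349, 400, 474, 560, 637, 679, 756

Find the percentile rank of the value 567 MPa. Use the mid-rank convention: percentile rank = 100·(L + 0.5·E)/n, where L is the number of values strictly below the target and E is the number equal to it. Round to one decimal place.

Count below 567: L = 6; count equal: E = 0; n = 9.
Percentile rank = 100·(6 + 0.5·0)/9 = 100·6/9 = 66.67.

66.7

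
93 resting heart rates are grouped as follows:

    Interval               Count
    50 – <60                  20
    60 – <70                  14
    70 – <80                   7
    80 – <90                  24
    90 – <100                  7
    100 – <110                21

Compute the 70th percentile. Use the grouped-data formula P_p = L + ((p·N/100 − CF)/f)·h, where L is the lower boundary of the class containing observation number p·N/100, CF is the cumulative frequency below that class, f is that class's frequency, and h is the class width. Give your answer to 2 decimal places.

90.14

N = 93; target position k = 70/100 · 93 = 65.1.
Cumulative frequencies: 20, 34, 41, 65, 72, 93.
Observation 65.1 falls in the class 90 – <100.
L = 90, CF = 65, f = 7, h = 10.
P70 = 90 + ((65.1 − 65)/7)·10 = 90 + 0.142857 = 90.1429.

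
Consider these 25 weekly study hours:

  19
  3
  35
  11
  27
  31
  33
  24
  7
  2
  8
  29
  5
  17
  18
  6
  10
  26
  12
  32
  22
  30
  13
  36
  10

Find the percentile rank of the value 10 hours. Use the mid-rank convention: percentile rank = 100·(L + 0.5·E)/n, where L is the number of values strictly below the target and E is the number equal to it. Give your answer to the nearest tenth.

28.0

Sorted: 2, 3, 5, 6, 7, 8, 10, 10, 11, 12, 13, 17, 18, 19, 22, 24, 26, 27, 29, 30, 31, 32, 33, 35, 36.
Count below 10: L = 6; count equal: E = 2; n = 25.
Percentile rank = 100·(6 + 0.5·2)/25 = 100·7/25 = 28.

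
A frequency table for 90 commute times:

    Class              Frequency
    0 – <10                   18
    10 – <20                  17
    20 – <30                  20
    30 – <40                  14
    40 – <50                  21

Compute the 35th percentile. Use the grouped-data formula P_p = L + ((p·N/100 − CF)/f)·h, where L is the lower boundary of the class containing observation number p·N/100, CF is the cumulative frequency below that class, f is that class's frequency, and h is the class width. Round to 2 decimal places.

17.94

N = 90; target position k = 35/100 · 90 = 31.5.
Cumulative frequencies: 18, 35, 55, 69, 90.
Observation 31.5 falls in the class 10 – <20.
L = 10, CF = 18, f = 17, h = 10.
P35 = 10 + ((31.5 − 18)/17)·10 = 10 + 7.94118 = 17.9412.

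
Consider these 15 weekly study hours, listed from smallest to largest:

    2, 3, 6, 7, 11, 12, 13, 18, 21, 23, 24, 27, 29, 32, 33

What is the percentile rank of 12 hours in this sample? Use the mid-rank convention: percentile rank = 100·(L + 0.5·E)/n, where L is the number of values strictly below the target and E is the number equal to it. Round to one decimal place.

Count below 12: L = 5; count equal: E = 1; n = 15.
Percentile rank = 100·(5 + 0.5·1)/15 = 100·5.5/15 = 36.67.

36.7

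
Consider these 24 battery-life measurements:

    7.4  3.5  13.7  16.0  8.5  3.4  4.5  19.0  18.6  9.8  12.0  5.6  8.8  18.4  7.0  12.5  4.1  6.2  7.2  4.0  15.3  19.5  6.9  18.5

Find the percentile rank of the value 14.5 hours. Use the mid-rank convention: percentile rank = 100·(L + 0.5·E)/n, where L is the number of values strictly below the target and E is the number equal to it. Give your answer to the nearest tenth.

70.8

Sorted: 3.4, 3.5, 4.0, 4.1, 4.5, 5.6, 6.2, 6.9, 7.0, 7.2, 7.4, 8.5, 8.8, 9.8, 12.0, 12.5, 13.7, 15.3, 16.0, 18.4, 18.5, 18.6, 19.0, 19.5.
Count below 14.5: L = 17; count equal: E = 0; n = 24.
Percentile rank = 100·(17 + 0.5·0)/24 = 100·17/24 = 70.83.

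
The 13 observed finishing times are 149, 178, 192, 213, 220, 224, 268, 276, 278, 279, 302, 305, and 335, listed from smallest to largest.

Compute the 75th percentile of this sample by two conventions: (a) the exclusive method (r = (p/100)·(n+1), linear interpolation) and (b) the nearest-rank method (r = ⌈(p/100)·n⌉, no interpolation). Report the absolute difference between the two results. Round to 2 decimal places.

11.50

n = 13.
(a) r = 10.5; between ranks 10 (279) and 11 (302): 290.5.
(b) the nearest-rank method: rank 10 → 279.
|290.5 − 279| = 11.5.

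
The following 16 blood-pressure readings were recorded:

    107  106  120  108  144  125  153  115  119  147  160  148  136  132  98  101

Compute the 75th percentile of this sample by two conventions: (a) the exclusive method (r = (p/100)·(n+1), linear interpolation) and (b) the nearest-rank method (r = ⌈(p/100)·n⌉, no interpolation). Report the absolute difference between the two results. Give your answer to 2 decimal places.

Sorted: 98, 101, 106, 107, 108, 115, 119, 120, 125, 132, 136, 144, 147, 148, 153, 160.
n = 16.
(a) r = 12.75; between ranks 12 (144) and 13 (147): 146.25.
(b) the nearest-rank method: rank 12 → 144.
|146.25 − 144| = 2.25.

2.25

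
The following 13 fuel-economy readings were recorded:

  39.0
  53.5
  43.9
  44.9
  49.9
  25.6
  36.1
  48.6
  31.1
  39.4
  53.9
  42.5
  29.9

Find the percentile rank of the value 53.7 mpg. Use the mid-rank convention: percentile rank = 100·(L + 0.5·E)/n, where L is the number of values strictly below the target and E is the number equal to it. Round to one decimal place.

Sorted: 25.6, 29.9, 31.1, 36.1, 39.0, 39.4, 42.5, 43.9, 44.9, 48.6, 49.9, 53.5, 53.9.
Count below 53.7: L = 12; count equal: E = 0; n = 13.
Percentile rank = 100·(12 + 0.5·0)/13 = 100·12/13 = 92.31.

92.3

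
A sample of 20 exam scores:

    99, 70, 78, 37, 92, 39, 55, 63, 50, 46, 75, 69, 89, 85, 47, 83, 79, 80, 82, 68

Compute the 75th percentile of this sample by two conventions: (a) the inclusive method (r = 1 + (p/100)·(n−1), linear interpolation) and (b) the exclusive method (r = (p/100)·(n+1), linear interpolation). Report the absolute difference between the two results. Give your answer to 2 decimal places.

Sorted: 37, 39, 46, 47, 50, 55, 63, 68, 69, 70, 75, 78, 79, 80, 82, 83, 85, 89, 92, 99.
n = 20.
(a) r = 15.25; between ranks 15 (82) and 16 (83): 82.25.
(b) r = 15.75; between ranks 15 (82) and 16 (83): 82.75.
|82.25 − 82.75| = 0.5.

0.50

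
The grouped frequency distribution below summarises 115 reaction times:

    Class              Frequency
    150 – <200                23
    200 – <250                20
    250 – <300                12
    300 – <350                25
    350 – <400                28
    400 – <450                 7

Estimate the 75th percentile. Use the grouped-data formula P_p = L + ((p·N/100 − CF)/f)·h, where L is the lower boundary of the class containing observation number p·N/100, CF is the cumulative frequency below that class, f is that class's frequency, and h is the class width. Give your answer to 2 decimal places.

361.16

N = 115; target position k = 75/100 · 115 = 86.25.
Cumulative frequencies: 23, 43, 55, 80, 108, 115.
Observation 86.25 falls in the class 350 – <400.
L = 350, CF = 80, f = 28, h = 50.
P75 = 350 + ((86.25 − 80)/28)·50 = 350 + 11.1607 = 361.161.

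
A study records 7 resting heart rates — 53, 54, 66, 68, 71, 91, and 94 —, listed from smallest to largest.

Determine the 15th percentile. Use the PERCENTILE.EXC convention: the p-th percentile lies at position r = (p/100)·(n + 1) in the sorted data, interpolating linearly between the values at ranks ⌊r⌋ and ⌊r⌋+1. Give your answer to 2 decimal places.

n = 7.
r = (15/100)·(7 + 1) = 1.2.
Rank 1 is 53 and rank 2 is 54.
Interpolate: 53 + 0.2·(54 − 53) = 53 + 0.2·1 = 53.2.

53.20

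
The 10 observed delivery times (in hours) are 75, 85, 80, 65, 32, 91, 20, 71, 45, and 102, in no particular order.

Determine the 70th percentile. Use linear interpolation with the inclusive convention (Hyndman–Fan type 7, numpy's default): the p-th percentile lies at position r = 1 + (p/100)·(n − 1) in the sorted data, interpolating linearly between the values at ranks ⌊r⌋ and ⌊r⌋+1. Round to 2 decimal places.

81.50

Sorted: 20, 32, 45, 65, 71, 75, 80, 85, 91, 102.
n = 10.
r = 1 + (70/100)·(10 − 1) = 1 + 6.3 = 7.3.
Rank 7 is 80 and rank 8 is 85.
Interpolate: 80 + 0.3·(85 − 80) = 80 + 0.3·5 = 81.5.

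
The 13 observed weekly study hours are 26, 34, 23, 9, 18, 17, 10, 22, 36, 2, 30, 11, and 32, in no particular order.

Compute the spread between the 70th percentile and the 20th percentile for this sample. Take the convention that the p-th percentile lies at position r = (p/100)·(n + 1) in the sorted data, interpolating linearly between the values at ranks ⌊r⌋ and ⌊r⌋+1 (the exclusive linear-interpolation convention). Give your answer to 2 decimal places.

Sorted: 2, 9, 10, 11, 17, 18, 22, 23, 26, 30, 32, 34, 36.
n = 13.
P20: r = 2.8; ranks 2–3 are 9, 10; interpolating gives 9.8.
P70: r = 9.8; ranks 9–10 are 26, 30; interpolating gives 29.2.
Difference: 29.2 − 9.8 = 19.4.

19.40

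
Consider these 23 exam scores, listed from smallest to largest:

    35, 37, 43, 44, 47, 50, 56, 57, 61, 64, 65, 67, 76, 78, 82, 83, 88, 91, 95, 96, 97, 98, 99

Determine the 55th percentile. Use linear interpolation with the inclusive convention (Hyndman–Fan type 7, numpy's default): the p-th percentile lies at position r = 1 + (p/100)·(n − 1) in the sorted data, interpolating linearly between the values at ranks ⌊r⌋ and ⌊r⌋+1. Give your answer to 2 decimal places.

n = 23.
r = 1 + (55/100)·(23 − 1) = 1 + 12.1 = 13.1.
Rank 13 is 76 and rank 14 is 78.
Interpolate: 76 + 0.1·(78 − 76) = 76 + 0.1·2 = 76.2.

76.20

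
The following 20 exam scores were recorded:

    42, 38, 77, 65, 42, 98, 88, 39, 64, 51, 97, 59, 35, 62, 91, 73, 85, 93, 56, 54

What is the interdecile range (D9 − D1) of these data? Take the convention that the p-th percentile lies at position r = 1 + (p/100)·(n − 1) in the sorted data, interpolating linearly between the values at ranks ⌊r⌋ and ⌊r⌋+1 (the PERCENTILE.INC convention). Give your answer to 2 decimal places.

Sorted: 35, 38, 39, 42, 42, 51, 54, 56, 59, 62, 64, 65, 73, 77, 85, 88, 91, 93, 97, 98.
n = 20.
P10: r = 2.9; ranks 2–3 are 38, 39; interpolating gives 38.9.
P90: r = 18.1; ranks 18–19 are 93, 97; interpolating gives 93.4.
Difference: 93.4 − 38.9 = 54.5.

54.50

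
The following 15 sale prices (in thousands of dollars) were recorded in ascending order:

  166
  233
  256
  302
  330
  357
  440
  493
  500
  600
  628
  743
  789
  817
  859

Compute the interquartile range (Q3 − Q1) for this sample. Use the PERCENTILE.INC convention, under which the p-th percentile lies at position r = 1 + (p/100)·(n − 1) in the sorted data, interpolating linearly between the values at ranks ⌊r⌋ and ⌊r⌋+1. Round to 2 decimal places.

n = 15.
P25: r = 4.5; ranks 4–5 are 302, 330; interpolating gives 316.
P75: r = 11.5; ranks 11–12 are 628, 743; interpolating gives 685.5.
Difference: 685.5 − 316 = 369.5.

369.50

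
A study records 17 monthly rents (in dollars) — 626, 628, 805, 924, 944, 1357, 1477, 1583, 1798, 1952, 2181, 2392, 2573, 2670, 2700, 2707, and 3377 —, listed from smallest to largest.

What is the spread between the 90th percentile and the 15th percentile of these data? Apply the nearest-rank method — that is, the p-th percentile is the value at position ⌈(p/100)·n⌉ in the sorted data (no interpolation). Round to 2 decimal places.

n = 17.
P15: rank ⌈15/100·17⌉ = 3 → 805.
P90: rank ⌈90/100·17⌉ = 16 → 2707.
Difference: 2707 − 805 = 1902.

1902.00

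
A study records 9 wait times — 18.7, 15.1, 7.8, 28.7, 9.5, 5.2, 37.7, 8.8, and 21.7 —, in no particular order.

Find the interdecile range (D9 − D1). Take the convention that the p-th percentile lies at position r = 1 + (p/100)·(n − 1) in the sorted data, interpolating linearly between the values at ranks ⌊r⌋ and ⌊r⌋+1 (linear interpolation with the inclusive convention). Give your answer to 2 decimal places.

Sorted: 5.2, 7.8, 8.8, 9.5, 15.1, 18.7, 21.7, 28.7, 37.7.
n = 9.
P10: r = 1.8; ranks 1–2 are 5.2, 7.8; interpolating gives 7.28.
P90: r = 8.2; ranks 8–9 are 28.7, 37.7; interpolating gives 30.5.
Difference: 30.5 − 7.28 = 23.22.

23.22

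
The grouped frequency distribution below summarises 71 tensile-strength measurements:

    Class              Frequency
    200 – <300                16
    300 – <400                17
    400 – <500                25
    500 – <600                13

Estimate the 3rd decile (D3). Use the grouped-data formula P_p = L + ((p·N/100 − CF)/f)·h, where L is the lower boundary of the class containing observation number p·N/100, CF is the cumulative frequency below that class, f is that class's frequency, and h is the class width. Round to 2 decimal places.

331.18

N = 71; target position k = 30/100 · 71 = 21.3.
Cumulative frequencies: 16, 33, 58, 71.
Observation 21.3 falls in the class 300 – <400.
L = 300, CF = 16, f = 17, h = 100.
P30 = 300 + ((21.3 − 16)/17)·100 = 300 + 31.1765 = 331.176.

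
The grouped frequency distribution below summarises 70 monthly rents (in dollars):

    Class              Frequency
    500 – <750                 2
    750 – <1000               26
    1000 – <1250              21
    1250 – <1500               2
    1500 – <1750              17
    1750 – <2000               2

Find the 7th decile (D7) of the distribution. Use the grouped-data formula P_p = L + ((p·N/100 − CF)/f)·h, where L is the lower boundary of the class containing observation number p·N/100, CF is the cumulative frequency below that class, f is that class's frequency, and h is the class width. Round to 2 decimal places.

N = 70; target position k = 70/100 · 70 = 49.
Cumulative frequencies: 2, 28, 49, 51, 68, 70.
Observation 49 falls in the class 1000 – <1250.
L = 1000, CF = 28, f = 21, h = 250.
P70 = 1000 + ((49 − 28)/21)·250 = 1000 + 250 = 1250.

1250.00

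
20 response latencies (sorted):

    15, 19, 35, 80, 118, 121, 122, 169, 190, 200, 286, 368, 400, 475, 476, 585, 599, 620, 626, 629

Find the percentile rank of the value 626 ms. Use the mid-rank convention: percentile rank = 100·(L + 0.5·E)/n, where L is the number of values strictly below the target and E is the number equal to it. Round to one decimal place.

92.5

Count below 626: L = 18; count equal: E = 1; n = 20.
Percentile rank = 100·(18 + 0.5·1)/20 = 100·18.5/20 = 92.5.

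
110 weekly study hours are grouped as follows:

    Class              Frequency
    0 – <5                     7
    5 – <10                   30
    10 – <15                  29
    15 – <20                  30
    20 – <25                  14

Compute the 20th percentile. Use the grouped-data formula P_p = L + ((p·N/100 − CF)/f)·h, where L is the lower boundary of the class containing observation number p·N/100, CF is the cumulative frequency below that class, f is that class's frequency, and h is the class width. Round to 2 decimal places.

7.50

N = 110; target position k = 20/100 · 110 = 22.
Cumulative frequencies: 7, 37, 66, 96, 110.
Observation 22 falls in the class 5 – <10.
L = 5, CF = 7, f = 30, h = 5.
P20 = 5 + ((22 − 7)/30)·5 = 5 + 2.5 = 7.5.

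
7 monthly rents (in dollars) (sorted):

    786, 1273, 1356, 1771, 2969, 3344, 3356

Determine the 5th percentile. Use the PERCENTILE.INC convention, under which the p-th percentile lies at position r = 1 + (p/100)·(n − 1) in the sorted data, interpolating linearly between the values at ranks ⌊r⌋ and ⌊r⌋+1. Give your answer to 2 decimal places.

932.10

n = 7.
r = 1 + (5/100)·(7 − 1) = 1 + 0.3 = 1.3.
Rank 1 is 786 and rank 2 is 1273.
Interpolate: 786 + 0.3·(1273 − 786) = 786 + 0.3·487 = 932.1.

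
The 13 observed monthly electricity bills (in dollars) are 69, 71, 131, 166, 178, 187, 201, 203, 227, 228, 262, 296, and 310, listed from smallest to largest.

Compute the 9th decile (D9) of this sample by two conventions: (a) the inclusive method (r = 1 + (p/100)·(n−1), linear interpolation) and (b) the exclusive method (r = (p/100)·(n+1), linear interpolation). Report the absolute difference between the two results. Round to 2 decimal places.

n = 13.
(a) r = 11.8; between ranks 11 (262) and 12 (296): 289.2.
(b) r = 12.6; between ranks 12 (296) and 13 (310): 304.4.
|289.2 − 304.4| = 15.2.

15.20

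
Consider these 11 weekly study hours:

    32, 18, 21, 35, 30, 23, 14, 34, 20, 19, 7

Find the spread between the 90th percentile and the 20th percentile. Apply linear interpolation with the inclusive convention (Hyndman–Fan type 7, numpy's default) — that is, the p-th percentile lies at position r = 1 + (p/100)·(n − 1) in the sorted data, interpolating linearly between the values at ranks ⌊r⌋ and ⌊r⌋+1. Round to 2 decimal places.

Sorted: 7, 14, 18, 19, 20, 21, 23, 30, 32, 34, 35.
n = 11.
P20: r = 3 (integer) → 18.
P90: r = 10 (integer) → 34.
Difference: 34 − 18 = 16.

16.00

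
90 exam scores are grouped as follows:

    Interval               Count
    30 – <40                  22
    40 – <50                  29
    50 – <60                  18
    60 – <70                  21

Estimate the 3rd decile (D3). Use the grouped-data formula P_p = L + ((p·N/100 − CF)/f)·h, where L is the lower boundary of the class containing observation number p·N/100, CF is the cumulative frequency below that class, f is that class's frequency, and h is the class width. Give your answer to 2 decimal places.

41.72

N = 90; target position k = 30/100 · 90 = 27.
Cumulative frequencies: 22, 51, 69, 90.
Observation 27 falls in the class 40 – <50.
L = 40, CF = 22, f = 29, h = 10.
P30 = 40 + ((27 − 22)/29)·10 = 40 + 1.72414 = 41.7241.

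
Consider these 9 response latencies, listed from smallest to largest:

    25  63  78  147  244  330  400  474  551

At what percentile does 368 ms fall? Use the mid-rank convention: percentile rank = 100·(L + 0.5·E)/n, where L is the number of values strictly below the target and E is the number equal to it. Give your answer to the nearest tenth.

Count below 368: L = 6; count equal: E = 0; n = 9.
Percentile rank = 100·(6 + 0.5·0)/9 = 100·6/9 = 66.67.

66.7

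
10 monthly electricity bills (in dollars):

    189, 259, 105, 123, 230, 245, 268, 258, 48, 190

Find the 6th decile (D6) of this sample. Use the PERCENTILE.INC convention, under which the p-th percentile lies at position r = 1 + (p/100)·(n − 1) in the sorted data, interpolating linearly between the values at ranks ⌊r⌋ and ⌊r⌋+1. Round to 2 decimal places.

Sorted: 48, 105, 123, 189, 190, 230, 245, 258, 259, 268.
n = 10.
r = 1 + (60/100)·(10 − 1) = 1 + 5.4 = 6.4.
Rank 6 is 230 and rank 7 is 245.
Interpolate: 230 + 0.4·(245 − 230) = 230 + 0.4·15 = 236.

236.00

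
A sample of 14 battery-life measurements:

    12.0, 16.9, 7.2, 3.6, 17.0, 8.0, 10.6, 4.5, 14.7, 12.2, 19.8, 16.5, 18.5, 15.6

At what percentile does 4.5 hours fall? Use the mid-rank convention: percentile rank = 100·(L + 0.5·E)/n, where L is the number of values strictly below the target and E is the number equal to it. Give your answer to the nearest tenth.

10.7

Sorted: 3.6, 4.5, 7.2, 8.0, 10.6, 12.0, 12.2, 14.7, 15.6, 16.5, 16.9, 17.0, 18.5, 19.8.
Count below 4.5: L = 1; count equal: E = 1; n = 14.
Percentile rank = 100·(1 + 0.5·1)/14 = 100·1.5/14 = 10.71.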